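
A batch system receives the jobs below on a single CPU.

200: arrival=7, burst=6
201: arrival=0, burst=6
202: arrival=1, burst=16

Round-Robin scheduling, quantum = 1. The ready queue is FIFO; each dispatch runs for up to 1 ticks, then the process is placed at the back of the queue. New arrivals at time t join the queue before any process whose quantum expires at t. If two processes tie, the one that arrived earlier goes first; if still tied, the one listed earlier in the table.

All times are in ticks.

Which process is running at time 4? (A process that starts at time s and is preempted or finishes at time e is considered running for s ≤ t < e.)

201

Timeline: | 201 0-1 | 202 1-2 | 201 2-3 | 202 3-4 | 201 4-5 | 202 5-6 | 201 6-7 | 202 7-8 | 200 8-9 | 201 9-10 | 202 10-11 | 200 11-12 | 201 12-13 | 202 13-14 | 200 14-15 | 202 15-16 | 200 16-17 | 202 17-18 | 200 18-19 | 202 19-20 | 200 20-21 | 202 21-28 |
Completion: 200=21  201=13  202=28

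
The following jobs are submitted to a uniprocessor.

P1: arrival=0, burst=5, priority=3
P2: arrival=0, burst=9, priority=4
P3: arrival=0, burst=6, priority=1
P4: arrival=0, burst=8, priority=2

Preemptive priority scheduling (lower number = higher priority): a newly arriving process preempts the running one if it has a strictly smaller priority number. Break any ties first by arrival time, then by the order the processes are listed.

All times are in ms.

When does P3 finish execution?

6

Gantt: | P3 0-6 | P4 6-14 | P1 14-19 | P2 19-28 |
Completion: P1=19  P2=28  P3=6  P4=14
Turnaround (C−A): P1=19  P2=28  P3=6  P4=14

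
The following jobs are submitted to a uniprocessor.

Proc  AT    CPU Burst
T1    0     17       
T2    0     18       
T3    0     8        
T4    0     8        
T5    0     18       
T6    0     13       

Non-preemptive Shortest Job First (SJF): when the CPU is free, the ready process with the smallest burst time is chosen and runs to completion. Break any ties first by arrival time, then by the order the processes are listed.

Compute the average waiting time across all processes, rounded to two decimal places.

27.17

Schedule: | T3 0-8 | T4 8-16 | T6 16-29 | T1 29-46 | T2 46-64 | T5 64-82 |
Completion: T1=46  T2=64  T3=8  T4=16  T5=82  T6=29
Turnaround (C−A): T1=46  T2=64  T3=8  T4=16  T5=82  T6=29
Waiting times: T1=29, T2=46, T3=0, T4=8, T5=64, T6=16
Average waiting = (29+46+0+8+64+16) / 6 = 163/6 = 27.17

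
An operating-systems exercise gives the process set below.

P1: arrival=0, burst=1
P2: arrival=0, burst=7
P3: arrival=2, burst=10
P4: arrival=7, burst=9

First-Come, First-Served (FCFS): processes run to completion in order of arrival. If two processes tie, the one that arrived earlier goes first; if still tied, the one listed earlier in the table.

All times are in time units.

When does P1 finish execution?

Gantt: | P1 0-1 | P2 1-8 | P3 8-18 | P4 18-27 |
Completion: P1=1  P2=8  P3=18  P4=27

1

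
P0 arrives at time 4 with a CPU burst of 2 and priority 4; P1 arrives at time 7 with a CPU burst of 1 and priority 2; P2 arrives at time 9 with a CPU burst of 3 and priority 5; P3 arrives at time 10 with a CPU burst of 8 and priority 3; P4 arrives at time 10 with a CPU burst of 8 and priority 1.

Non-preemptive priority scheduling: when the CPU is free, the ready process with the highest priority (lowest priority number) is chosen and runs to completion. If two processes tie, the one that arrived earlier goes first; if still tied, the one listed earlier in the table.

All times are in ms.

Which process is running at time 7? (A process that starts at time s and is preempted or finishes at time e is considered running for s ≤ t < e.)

Timeline: | idle 0-4 | P0 4-6 | idle 6-7 | P1 7-8 | idle 8-9 | P2 9-12 | P4 12-20 | P3 20-28 |
Completion: P0=6  P1=8  P2=12  P3=28  P4=20

P1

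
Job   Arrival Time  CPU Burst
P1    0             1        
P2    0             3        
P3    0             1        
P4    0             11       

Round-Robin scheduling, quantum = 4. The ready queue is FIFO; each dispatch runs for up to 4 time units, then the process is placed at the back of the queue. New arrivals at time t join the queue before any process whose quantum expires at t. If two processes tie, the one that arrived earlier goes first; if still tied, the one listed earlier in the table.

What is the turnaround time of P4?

16

Gantt: | P1 0-1 | P2 1-4 | P3 4-5 | P4 5-16 |
Completion: P1=1  P2=4  P3=5  P4=16
Turnaround (C−A): P1=1  P2=4  P3=5  P4=16
Turnaround(P4) = completion − arrival = 16 − 0 = 16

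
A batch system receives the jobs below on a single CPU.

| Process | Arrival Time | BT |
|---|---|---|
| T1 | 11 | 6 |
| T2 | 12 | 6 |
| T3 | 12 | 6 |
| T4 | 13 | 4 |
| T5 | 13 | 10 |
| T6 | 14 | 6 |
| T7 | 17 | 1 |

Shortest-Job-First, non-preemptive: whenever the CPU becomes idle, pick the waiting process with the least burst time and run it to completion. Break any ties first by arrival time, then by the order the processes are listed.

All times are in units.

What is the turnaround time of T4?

Timeline: | idle 0-11 | T1 11-17 | T7 17-18 | T4 18-22 | T2 22-28 | T3 28-34 | T6 34-40 | T5 40-50 |
Completion: T1=17  T2=28  T3=34  T4=22  T5=50  T6=40  T7=18
Turnaround(T4) = completion − arrival = 22 − 13 = 9

9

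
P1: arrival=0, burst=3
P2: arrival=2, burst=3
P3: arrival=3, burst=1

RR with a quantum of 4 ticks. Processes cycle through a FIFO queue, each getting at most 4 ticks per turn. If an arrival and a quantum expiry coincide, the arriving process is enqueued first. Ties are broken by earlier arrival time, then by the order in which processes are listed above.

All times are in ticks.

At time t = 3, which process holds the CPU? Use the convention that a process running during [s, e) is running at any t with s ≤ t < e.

P2

Gantt: | P1 0-3 | P2 3-6 | P3 6-7 |
Completion: P1=3  P2=6  P3=7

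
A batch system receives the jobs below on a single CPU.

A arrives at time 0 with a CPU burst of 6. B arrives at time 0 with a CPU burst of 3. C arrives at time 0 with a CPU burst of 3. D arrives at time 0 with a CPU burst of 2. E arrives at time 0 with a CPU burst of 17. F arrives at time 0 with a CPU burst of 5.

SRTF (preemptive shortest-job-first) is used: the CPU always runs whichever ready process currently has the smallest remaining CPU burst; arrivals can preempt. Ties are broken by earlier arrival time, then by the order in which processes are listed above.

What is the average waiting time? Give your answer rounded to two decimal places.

Schedule: | D 0-2 | B 2-5 | C 5-8 | F 8-13 | A 13-19 | E 19-36 |
Completion: A=19  B=5  C=8  D=2  E=36  F=13
Waiting times: A=13, B=2, C=5, D=0, E=19, F=8
Average waiting = (13+2+5+0+19+8) / 6 = 47/6 = 7.83

7.83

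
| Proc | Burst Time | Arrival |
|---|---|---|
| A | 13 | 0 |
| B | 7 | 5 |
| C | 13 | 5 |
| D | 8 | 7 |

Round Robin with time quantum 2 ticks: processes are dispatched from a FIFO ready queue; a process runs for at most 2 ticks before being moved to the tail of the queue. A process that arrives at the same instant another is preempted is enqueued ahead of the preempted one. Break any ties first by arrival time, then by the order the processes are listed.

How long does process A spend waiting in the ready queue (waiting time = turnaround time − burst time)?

21

Schedule: | A 0-6 | B 6-8 | C 8-10 | A 10-12 | D 12-14 | B 14-16 | C 16-18 | A 18-20 | D 20-22 | B 22-24 | C 24-26 | A 26-28 | D 28-30 | B 30-31 | C 31-33 | A 33-34 | D 34-36 | C 36-41 |
Completion: A=34  B=31  C=41  D=36
Turnaround (C−A): A=34  B=26  C=36  D=29
Waiting(A) = turnaround − burst = 34 − 13 = 21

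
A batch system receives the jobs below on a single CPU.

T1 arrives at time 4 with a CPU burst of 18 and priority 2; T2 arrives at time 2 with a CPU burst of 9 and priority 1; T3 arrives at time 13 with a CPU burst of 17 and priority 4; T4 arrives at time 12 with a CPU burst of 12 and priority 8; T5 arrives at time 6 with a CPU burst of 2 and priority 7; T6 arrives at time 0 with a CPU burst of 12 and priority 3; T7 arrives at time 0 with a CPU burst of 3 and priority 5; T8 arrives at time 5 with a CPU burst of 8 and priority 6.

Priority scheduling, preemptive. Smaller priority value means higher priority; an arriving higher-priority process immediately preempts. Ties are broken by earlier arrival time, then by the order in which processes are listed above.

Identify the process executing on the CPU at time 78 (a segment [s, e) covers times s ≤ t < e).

T4

Gantt: | T6 0-2 | T2 2-11 | T1 11-29 | T6 29-39 | T3 39-56 | T7 56-59 | T8 59-67 | T5 67-69 | T4 69-81 |
Completion: T1=29  T2=11  T3=56  T4=81  T5=69  T6=39  T7=59  T8=67
Turnaround (C−A): T1=25  T2=9  T3=43  T4=69  T5=63  T6=39  T7=59  T8=62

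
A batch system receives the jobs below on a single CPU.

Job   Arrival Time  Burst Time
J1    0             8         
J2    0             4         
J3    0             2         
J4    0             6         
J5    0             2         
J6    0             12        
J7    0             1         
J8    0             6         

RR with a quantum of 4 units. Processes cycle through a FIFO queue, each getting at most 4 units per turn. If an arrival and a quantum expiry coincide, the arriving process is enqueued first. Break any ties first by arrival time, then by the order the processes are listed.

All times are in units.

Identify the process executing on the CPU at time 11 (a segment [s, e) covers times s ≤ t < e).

Timeline: | J1 0-4 | J2 4-8 | J3 8-10 | J4 10-14 | J5 14-16 | J6 16-20 | J7 20-21 | J8 21-25 | J1 25-29 | J4 29-31 | J6 31-35 | J8 35-37 | J6 37-41 |
Completion: J1=29  J2=8  J3=10  J4=31  J5=16  J6=41  J7=21  J8=37
Turnaround (C−A): J1=29  J2=8  J3=10  J4=31  J5=16  J6=41  J7=21  J8=37

J4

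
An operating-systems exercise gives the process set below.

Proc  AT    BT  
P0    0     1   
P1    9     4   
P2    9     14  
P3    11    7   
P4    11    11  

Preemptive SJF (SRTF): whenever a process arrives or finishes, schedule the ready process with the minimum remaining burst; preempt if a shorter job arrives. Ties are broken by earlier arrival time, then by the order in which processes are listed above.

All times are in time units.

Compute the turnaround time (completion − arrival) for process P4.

20

Schedule: | P0 0-1 | idle 1-9 | P1 9-13 | P3 13-20 | P4 20-31 | P2 31-45 |
Completion: P0=1  P1=13  P2=45  P3=20  P4=31
Turnaround(P4) = completion − arrival = 31 − 11 = 20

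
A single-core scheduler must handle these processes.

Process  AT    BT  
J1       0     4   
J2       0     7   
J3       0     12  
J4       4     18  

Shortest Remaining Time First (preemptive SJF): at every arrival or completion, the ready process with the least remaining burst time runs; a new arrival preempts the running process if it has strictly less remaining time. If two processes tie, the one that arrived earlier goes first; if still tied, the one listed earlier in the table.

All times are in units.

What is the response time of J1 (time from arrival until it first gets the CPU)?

Schedule: | J1 0-4 | J2 4-11 | J3 11-23 | J4 23-41 |
Completion: J1=4  J2=11  J3=23  J4=41
Response(J1) = first start − arrival = 0 − 0 = 0

0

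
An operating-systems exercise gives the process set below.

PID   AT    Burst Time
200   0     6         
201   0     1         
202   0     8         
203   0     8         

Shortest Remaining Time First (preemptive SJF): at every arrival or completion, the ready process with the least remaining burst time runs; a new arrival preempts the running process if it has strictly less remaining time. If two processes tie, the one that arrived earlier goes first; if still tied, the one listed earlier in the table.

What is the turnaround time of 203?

Timeline: | 201 0-1 | 200 1-7 | 202 7-15 | 203 15-23 |
Completion: 200=7  201=1  202=15  203=23
Turnaround (C−A): 200=7  201=1  202=15  203=23
Turnaround(203) = completion − arrival = 23 − 0 = 23

23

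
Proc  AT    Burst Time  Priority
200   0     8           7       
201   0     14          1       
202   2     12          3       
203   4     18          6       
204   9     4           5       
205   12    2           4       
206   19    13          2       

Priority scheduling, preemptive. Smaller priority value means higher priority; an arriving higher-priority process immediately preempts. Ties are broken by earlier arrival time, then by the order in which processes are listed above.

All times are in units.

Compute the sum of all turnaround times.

259

Schedule: | 201 0-14 | 202 14-19 | 206 19-32 | 202 32-39 | 205 39-41 | 204 41-45 | 203 45-63 | 200 63-71 |
Completion: 200=71  201=14  202=39  203=63  204=45  205=41  206=32
Turnaround = completion − arrival: 200=71, 201=14, 202=37, 203=59, 204=36, 205=29, 206=13
Total turnaround = 71 + 14 + 37 + 59 + 36 + 29 + 13 = 259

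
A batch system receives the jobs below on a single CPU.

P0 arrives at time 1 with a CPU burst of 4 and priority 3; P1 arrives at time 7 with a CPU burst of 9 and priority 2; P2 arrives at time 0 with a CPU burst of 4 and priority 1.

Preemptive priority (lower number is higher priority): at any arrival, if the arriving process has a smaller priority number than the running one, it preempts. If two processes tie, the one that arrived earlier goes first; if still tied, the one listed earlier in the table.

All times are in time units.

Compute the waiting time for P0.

Schedule: | P2 0-4 | P0 4-7 | P1 7-16 | P0 16-17 |
Completion: P0=17  P1=16  P2=4
Waiting(P0) = turnaround − burst = 16 − 4 = 12

12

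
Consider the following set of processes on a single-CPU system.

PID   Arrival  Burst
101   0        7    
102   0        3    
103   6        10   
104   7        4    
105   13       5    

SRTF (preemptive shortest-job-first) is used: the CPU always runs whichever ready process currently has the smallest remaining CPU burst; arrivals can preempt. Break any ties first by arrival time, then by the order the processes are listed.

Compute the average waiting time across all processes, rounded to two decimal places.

4.00

Timeline: | 102 0-3 | 101 3-10 | 104 10-14 | 105 14-19 | 103 19-29 |
Completion: 101=10  102=3  103=29  104=14  105=19
Waiting times: 101=3, 102=0, 103=13, 104=3, 105=1
Average waiting = (3+0+13+3+1) / 5 = 20/5 = 4.00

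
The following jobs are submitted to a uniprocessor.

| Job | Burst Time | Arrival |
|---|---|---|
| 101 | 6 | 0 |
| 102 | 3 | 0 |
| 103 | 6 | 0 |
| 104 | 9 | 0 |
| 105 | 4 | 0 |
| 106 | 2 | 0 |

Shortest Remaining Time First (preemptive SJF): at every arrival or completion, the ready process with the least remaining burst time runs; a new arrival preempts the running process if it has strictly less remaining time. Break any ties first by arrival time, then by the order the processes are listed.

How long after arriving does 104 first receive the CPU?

Timeline: | 106 0-2 | 102 2-5 | 105 5-9 | 101 9-15 | 103 15-21 | 104 21-30 |
Completion: 101=15  102=5  103=21  104=30  105=9  106=2
Response(104) = first start − arrival = 21 − 0 = 21

21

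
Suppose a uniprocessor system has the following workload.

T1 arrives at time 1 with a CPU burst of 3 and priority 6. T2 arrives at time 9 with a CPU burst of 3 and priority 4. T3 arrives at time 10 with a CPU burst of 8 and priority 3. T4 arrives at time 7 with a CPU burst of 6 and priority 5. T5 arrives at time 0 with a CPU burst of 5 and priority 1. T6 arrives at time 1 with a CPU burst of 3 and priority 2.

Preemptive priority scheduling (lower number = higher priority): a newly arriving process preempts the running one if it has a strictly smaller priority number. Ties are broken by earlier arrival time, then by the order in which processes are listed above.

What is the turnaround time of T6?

7

Schedule: | T5 0-5 | T6 5-8 | T4 8-9 | T2 9-10 | T3 10-18 | T2 18-20 | T4 20-25 | T1 25-28 |
Completion: T1=28  T2=20  T3=18  T4=25  T5=5  T6=8
Turnaround(T6) = completion − arrival = 8 − 1 = 7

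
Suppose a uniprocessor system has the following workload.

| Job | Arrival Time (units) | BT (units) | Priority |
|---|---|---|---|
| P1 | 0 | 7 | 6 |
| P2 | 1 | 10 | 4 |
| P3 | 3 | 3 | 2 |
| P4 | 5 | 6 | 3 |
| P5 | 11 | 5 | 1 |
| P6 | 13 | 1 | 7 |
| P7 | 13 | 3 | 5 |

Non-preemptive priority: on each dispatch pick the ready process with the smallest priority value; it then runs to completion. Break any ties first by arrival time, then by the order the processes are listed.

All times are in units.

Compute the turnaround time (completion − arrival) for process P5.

10

Gantt: | P1 0-7 | P3 7-10 | P4 10-16 | P5 16-21 | P2 21-31 | P7 31-34 | P6 34-35 |
Completion: P1=7  P2=31  P3=10  P4=16  P5=21  P6=35  P7=34
Turnaround(P5) = completion − arrival = 21 − 11 = 10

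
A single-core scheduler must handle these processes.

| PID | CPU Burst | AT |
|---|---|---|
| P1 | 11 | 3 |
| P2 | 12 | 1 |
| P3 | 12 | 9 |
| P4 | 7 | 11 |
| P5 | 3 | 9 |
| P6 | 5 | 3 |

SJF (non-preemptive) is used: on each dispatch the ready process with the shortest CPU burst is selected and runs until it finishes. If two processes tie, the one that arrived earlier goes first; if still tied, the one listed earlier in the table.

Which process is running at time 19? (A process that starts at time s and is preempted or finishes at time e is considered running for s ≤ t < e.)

Gantt: | idle 0-1 | P2 1-13 | P5 13-16 | P6 16-21 | P4 21-28 | P1 28-39 | P3 39-51 |
Completion: P1=39  P2=13  P3=51  P4=28  P5=16  P6=21

P6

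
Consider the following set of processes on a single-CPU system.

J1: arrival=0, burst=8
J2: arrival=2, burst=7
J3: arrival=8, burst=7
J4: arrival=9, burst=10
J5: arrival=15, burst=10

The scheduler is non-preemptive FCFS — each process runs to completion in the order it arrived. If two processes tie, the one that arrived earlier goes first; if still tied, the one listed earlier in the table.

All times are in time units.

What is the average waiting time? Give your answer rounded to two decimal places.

8.60

Gantt: | J1 0-8 | J2 8-15 | J3 15-22 | J4 22-32 | J5 32-42 |
Completion: J1=8  J2=15  J3=22  J4=32  J5=42
Waiting times: J1=0, J2=6, J3=7, J4=13, J5=17
Average waiting = (0+6+7+13+17) / 5 = 43/5 = 8.60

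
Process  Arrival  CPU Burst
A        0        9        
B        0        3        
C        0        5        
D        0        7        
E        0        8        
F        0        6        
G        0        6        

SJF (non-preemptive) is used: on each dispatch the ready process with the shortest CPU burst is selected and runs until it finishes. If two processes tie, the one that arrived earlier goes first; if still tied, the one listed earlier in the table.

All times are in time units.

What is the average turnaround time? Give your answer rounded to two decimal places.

21.57

Timeline: | B 0-3 | C 3-8 | F 8-14 | G 14-20 | D 20-27 | E 27-35 | A 35-44 |
Completion: A=44  B=3  C=8  D=27  E=35  F=14  G=20
Turnaround times: A=44, B=3, C=8, D=27, E=35, F=14, G=20
Average turnaround = (44+3+8+27+35+14+20) / 7 = 151/7 = 21.57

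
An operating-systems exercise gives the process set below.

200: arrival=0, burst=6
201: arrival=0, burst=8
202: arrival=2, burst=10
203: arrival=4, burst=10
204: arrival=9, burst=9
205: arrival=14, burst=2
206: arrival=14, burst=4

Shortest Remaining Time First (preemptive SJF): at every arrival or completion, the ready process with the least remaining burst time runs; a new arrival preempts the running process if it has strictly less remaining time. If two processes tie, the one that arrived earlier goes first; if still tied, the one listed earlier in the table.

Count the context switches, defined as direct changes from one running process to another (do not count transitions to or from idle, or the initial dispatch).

6

Schedule: | 200 0-6 | 201 6-14 | 205 14-16 | 206 16-20 | 204 20-29 | 202 29-39 | 203 39-49 |
Completion: 200=6  201=14  202=39  203=49  204=29  205=16  206=20
Turnaround (C−A): 200=6  201=14  202=37  203=45  204=20  205=2  206=6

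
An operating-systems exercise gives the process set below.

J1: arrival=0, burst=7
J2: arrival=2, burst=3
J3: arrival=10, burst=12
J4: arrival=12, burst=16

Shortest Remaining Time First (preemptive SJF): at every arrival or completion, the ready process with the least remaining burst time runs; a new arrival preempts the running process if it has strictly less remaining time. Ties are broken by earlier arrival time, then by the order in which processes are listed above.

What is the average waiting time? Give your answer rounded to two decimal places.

Schedule: | J1 0-2 | J2 2-5 | J1 5-10 | J3 10-22 | J4 22-38 |
Completion: J1=10  J2=5  J3=22  J4=38
Waiting times: J1=3, J2=0, J3=0, J4=10
Average waiting = (3+0+0+10) / 4 = 13/4 = 3.25

3.25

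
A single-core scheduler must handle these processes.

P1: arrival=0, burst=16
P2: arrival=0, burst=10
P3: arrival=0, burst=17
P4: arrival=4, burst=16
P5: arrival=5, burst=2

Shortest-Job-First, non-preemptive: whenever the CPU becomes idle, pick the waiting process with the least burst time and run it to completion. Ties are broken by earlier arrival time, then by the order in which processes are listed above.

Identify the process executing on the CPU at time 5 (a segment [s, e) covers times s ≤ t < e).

Timeline: | P2 0-10 | P5 10-12 | P1 12-28 | P4 28-44 | P3 44-61 |
Completion: P1=28  P2=10  P3=61  P4=44  P5=12

P2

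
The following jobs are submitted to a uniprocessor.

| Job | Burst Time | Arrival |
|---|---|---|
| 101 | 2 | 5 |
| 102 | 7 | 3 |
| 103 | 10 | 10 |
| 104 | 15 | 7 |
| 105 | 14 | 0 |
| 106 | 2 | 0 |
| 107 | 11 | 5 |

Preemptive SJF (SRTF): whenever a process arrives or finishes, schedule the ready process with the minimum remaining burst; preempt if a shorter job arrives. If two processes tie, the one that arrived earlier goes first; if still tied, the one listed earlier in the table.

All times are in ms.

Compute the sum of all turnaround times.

Timeline: | 106 0-2 | 105 2-3 | 102 3-5 | 101 5-7 | 102 7-12 | 103 12-22 | 107 22-33 | 105 33-46 | 104 46-61 |
Completion: 101=7  102=12  103=22  104=61  105=46  106=2  107=33
Turnaround = completion − arrival: 101=2, 102=9, 103=12, 104=54, 105=46, 106=2, 107=28
Total turnaround = 2 + 9 + 12 + 54 + 46 + 2 + 28 = 153

153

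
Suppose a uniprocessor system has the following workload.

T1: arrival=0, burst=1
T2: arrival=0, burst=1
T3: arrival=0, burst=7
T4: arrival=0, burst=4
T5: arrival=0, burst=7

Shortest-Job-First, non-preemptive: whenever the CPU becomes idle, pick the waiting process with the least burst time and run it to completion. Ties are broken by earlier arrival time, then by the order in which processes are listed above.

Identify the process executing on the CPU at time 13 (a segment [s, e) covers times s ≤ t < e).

T5

Gantt: | T1 0-1 | T2 1-2 | T4 2-6 | T3 6-13 | T5 13-20 |
Completion: T1=1  T2=2  T3=13  T4=6  T5=20
Turnaround (C−A): T1=1  T2=2  T3=13  T4=6  T5=20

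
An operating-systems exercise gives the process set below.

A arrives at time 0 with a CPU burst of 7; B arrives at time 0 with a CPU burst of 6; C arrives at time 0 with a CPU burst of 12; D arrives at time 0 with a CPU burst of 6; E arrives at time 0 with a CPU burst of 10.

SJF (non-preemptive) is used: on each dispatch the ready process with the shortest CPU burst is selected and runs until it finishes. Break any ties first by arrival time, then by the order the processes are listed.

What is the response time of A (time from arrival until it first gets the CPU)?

12

Schedule: | B 0-6 | D 6-12 | A 12-19 | E 19-29 | C 29-41 |
Completion: A=19  B=6  C=41  D=12  E=29
Turnaround (C−A): A=19  B=6  C=41  D=12  E=29
Response(A) = first start − arrival = 12 − 0 = 12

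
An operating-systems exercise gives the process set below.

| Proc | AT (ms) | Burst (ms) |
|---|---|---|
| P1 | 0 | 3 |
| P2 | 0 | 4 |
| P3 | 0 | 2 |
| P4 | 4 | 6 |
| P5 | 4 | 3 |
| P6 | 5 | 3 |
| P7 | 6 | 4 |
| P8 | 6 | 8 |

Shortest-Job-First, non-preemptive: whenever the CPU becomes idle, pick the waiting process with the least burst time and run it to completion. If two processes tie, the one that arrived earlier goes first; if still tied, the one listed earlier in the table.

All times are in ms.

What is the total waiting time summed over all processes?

Gantt: | P3 0-2 | P1 2-5 | P5 5-8 | P6 8-11 | P2 11-15 | P7 15-19 | P4 19-25 | P8 25-33 |
Completion: P1=5  P2=15  P3=2  P4=25  P5=8  P6=11  P7=19  P8=33
Waiting = turnaround − burst: P1=2, P2=11, P3=0, P4=15, P5=1, P6=3, P7=9, P8=19
Total waiting = 2 + 11 + 0 + 15 + 1 + 3 + 9 + 19 = 60

60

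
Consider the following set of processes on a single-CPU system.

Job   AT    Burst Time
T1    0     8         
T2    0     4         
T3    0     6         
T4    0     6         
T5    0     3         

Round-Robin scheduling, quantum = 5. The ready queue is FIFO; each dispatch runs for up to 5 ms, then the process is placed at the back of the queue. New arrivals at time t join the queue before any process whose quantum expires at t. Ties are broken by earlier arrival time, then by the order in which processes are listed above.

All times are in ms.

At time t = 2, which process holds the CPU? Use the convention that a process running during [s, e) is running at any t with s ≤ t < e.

Timeline: | T1 0-5 | T2 5-9 | T3 9-14 | T4 14-19 | T5 19-22 | T1 22-25 | T3 25-26 | T4 26-27 |
Completion: T1=25  T2=9  T3=26  T4=27  T5=22

T1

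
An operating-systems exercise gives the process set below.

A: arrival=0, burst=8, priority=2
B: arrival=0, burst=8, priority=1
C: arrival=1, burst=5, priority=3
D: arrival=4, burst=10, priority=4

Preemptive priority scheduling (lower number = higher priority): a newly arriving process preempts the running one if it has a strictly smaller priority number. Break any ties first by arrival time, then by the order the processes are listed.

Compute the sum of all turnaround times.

Timeline: | B 0-8 | A 8-16 | C 16-21 | D 21-31 |
Completion: A=16  B=8  C=21  D=31
Turnaround (C−A): A=16  B=8  C=20  D=27
Turnaround = completion − arrival: A=16, B=8, C=20, D=27
Total turnaround = 16 + 8 + 20 + 27 = 71

71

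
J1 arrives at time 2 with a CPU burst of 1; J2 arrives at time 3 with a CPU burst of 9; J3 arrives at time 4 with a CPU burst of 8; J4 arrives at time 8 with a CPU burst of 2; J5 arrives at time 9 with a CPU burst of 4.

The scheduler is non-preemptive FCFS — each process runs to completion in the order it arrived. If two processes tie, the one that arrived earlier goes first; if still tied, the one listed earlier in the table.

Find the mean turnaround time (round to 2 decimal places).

Gantt: | idle 0-2 | J1 2-3 | J2 3-12 | J3 12-20 | J4 20-22 | J5 22-26 |
Completion: J1=3  J2=12  J3=20  J4=22  J5=26
Turnaround (C−A): J1=1  J2=9  J3=16  J4=14  J5=17
Turnaround times: J1=1, J2=9, J3=16, J4=14, J5=17
Average turnaround = (1+9+16+14+17) / 5 = 57/5 = 11.40

11.40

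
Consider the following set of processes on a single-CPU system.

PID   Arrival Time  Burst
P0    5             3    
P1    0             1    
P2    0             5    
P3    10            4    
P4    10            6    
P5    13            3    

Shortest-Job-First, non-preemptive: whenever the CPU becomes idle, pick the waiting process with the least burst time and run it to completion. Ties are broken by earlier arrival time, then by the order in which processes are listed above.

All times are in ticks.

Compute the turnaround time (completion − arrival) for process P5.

4

Timeline: | P1 0-1 | P2 1-6 | P0 6-9 | idle 9-10 | P3 10-14 | P5 14-17 | P4 17-23 |
Completion: P0=9  P1=1  P2=6  P3=14  P4=23  P5=17
Turnaround (C−A): P0=4  P1=1  P2=6  P3=4  P4=13  P5=4
Turnaround(P5) = completion − arrival = 17 − 13 = 4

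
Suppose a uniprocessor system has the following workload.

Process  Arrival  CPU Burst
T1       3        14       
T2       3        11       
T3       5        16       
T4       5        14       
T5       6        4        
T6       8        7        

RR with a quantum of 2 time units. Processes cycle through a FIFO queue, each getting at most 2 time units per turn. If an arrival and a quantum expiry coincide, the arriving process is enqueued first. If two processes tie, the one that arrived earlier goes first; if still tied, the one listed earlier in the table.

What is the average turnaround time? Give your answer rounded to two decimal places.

Schedule: | idle 0-3 | T1 3-5 | T2 5-7 | T3 7-9 | T4 9-11 | T1 11-13 | T5 13-15 | T2 15-17 | T6 17-19 | T3 19-21 | T4 21-23 | T1 23-25 | T5 25-27 | T2 27-29 | T6 29-31 | T3 31-33 | T4 33-35 | T1 35-37 | T2 37-39 | T6 39-41 | T3 41-43 | T4 43-45 | T1 45-47 | T2 47-49 | T6 49-50 | T3 50-52 | T4 52-54 | T1 54-56 | T2 56-57 | T3 57-59 | T4 59-61 | T1 61-63 | T3 63-65 | T4 65-67 | T3 67-69 |
Completion: T1=63  T2=57  T3=69  T4=67  T5=27  T6=50
Turnaround (C−A): T1=60  T2=54  T3=64  T4=62  T5=21  T6=42
Turnaround times: T1=60, T2=54, T3=64, T4=62, T5=21, T6=42
Average turnaround = (60+54+64+62+21+42) / 6 = 303/6 = 50.50

50.50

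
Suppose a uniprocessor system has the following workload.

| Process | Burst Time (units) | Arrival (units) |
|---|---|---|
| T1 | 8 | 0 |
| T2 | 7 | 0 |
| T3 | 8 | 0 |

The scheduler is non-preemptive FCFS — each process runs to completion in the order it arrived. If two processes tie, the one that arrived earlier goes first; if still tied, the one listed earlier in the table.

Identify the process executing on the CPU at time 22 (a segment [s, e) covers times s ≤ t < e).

Gantt: | T1 0-8 | T2 8-15 | T3 15-23 |
Completion: T1=8  T2=15  T3=23
Turnaround (C−A): T1=8  T2=15  T3=23

T3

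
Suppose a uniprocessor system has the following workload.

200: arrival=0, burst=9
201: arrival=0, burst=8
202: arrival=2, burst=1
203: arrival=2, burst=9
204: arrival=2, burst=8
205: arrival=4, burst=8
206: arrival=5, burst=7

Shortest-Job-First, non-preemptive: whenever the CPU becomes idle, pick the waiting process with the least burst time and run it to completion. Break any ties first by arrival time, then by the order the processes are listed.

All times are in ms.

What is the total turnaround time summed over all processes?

Gantt: | 201 0-8 | 202 8-9 | 206 9-16 | 204 16-24 | 205 24-32 | 200 32-41 | 203 41-50 |
Completion: 200=41  201=8  202=9  203=50  204=24  205=32  206=16
Turnaround (C−A): 200=41  201=8  202=7  203=48  204=22  205=28  206=11
Turnaround = completion − arrival: 200=41, 201=8, 202=7, 203=48, 204=22, 205=28, 206=11
Total turnaround = 41 + 8 + 7 + 48 + 22 + 28 + 11 = 165

165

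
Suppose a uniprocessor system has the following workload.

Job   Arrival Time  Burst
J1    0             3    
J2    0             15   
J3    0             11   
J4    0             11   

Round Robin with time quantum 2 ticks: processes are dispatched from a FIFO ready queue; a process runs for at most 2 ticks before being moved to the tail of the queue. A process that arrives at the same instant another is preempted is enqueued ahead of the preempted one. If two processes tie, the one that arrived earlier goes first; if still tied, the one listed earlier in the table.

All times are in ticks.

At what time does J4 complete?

Timeline: | J1 0-2 | J2 2-4 | J3 4-6 | J4 6-8 | J1 8-9 | J2 9-11 | J3 11-13 | J4 13-15 | J2 15-17 | J3 17-19 | J4 19-21 | J2 21-23 | J3 23-25 | J4 25-27 | J2 27-29 | J3 29-31 | J4 31-33 | J2 33-35 | J3 35-36 | J4 36-37 | J2 37-40 |
Completion: J1=9  J2=40  J3=36  J4=37
Turnaround (C−A): J1=9  J2=40  J3=36  J4=37

37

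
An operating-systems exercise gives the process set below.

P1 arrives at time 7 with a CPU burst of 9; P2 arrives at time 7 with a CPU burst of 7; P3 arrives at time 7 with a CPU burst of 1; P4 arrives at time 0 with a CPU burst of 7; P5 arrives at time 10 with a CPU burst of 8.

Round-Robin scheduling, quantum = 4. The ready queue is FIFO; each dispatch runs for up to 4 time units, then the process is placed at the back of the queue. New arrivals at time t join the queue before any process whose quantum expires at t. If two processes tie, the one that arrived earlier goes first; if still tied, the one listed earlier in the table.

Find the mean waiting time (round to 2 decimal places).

10.00

Schedule: | P4 0-7 | P1 7-11 | P2 11-15 | P3 15-16 | P5 16-20 | P1 20-24 | P2 24-27 | P5 27-31 | P1 31-32 |
Completion: P1=32  P2=27  P3=16  P4=7  P5=31
Turnaround (C−A): P1=25  P2=20  P3=9  P4=7  P5=21
Waiting times: P1=16, P2=13, P3=8, P4=0, P5=13
Average waiting = (16+13+8+0+13) / 5 = 50/5 = 10.00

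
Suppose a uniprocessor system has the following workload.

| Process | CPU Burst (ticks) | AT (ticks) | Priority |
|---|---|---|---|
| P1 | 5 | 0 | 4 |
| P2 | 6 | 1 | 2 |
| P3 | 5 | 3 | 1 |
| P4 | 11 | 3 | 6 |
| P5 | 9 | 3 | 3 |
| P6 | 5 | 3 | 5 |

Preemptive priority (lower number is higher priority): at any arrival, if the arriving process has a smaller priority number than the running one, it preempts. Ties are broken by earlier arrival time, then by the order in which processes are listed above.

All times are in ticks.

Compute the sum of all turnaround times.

Schedule: | P1 0-1 | P2 1-3 | P3 3-8 | P2 8-12 | P5 12-21 | P1 21-25 | P6 25-30 | P4 30-41 |
Completion: P1=25  P2=12  P3=8  P4=41  P5=21  P6=30
Turnaround (C−A): P1=25  P2=11  P3=5  P4=38  P5=18  P6=27
Turnaround = completion − arrival: P1=25, P2=11, P3=5, P4=38, P5=18, P6=27
Total turnaround = 25 + 11 + 5 + 38 + 18 + 27 = 124

124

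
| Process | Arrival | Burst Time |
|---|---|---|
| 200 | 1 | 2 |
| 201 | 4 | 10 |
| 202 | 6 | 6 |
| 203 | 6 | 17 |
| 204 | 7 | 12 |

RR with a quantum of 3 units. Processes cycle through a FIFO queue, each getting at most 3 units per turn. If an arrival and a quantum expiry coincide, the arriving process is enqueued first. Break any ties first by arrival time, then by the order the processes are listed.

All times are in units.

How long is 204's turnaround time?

Gantt: | idle 0-1 | 200 1-3 | idle 3-4 | 201 4-7 | 202 7-10 | 203 10-13 | 204 13-16 | 201 16-19 | 202 19-22 | 203 22-25 | 204 25-28 | 201 28-31 | 203 31-34 | 204 34-37 | 201 37-38 | 203 38-41 | 204 41-44 | 203 44-49 |
Completion: 200=3  201=38  202=22  203=49  204=44
Turnaround(204) = completion − arrival = 44 − 7 = 37

37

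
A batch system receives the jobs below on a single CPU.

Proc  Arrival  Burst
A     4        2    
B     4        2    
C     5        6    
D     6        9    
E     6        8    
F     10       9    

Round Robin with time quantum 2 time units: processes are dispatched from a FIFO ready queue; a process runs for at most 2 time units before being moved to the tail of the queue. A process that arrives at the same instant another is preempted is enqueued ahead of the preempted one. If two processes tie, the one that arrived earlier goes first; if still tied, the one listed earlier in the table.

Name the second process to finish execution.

B

Timeline: | idle 0-4 | A 4-6 | B 6-8 | C 8-10 | D 10-12 | E 12-14 | F 14-16 | C 16-18 | D 18-20 | E 20-22 | F 22-24 | C 24-26 | D 26-28 | E 28-30 | F 30-32 | D 32-34 | E 34-36 | F 36-38 | D 38-39 | F 39-40 |
Completion: A=6  B=8  C=26  D=39  E=36  F=40
Finish order: A → B → C → E → D → F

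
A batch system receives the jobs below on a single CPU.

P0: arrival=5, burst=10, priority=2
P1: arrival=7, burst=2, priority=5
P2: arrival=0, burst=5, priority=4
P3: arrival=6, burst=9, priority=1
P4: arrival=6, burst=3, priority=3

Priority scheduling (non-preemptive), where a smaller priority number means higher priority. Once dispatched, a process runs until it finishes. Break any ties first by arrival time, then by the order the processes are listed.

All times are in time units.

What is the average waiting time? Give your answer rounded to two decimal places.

9.40

Schedule: | P2 0-5 | P0 5-15 | P3 15-24 | P4 24-27 | P1 27-29 |
Completion: P0=15  P1=29  P2=5  P3=24  P4=27
Turnaround (C−A): P0=10  P1=22  P2=5  P3=18  P4=21
Waiting times: P0=0, P1=20, P2=0, P3=9, P4=18
Average waiting = (0+20+0+9+18) / 5 = 47/5 = 9.40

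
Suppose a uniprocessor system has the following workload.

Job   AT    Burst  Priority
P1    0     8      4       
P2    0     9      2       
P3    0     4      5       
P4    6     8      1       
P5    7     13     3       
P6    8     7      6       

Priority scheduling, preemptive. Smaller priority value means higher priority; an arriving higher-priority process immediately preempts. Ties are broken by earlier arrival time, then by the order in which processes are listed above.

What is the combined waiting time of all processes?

Gantt: | P2 0-6 | P4 6-14 | P2 14-17 | P5 17-30 | P1 30-38 | P3 38-42 | P6 42-49 |
Completion: P1=38  P2=17  P3=42  P4=14  P5=30  P6=49
Turnaround (C−A): P1=38  P2=17  P3=42  P4=8  P5=23  P6=41
Waiting = turnaround − burst: P1=30, P2=8, P3=38, P4=0, P5=10, P6=34
Total waiting = 30 + 8 + 38 + 0 + 10 + 34 = 120

120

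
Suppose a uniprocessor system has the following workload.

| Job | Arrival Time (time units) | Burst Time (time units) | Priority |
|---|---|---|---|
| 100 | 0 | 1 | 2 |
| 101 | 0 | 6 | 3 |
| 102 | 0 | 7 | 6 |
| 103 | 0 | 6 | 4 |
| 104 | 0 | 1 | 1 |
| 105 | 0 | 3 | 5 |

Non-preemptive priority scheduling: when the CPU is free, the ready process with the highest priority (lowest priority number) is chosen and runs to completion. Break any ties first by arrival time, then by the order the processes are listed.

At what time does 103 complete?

Schedule: | 104 0-1 | 100 1-2 | 101 2-8 | 103 8-14 | 105 14-17 | 102 17-24 |
Completion: 100=2  101=8  102=24  103=14  104=1  105=17

14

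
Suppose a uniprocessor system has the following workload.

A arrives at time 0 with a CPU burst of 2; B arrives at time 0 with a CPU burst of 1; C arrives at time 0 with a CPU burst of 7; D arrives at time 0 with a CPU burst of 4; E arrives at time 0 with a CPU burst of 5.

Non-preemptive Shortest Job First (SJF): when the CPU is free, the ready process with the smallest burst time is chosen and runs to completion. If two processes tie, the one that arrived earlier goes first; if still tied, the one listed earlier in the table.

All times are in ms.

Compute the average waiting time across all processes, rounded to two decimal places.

4.60

Timeline: | B 0-1 | A 1-3 | D 3-7 | E 7-12 | C 12-19 |
Completion: A=3  B=1  C=19  D=7  E=12
Waiting times: A=1, B=0, C=12, D=3, E=7
Average waiting = (1+0+12+3+7) / 5 = 23/5 = 4.60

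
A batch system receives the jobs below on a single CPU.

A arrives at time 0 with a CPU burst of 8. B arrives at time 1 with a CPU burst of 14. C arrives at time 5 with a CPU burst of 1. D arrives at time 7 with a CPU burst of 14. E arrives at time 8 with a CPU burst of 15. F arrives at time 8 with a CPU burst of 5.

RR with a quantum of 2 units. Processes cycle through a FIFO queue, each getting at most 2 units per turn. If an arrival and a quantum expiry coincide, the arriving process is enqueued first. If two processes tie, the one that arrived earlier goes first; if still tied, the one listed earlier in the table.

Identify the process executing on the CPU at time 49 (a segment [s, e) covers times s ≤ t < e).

D

Gantt: | A 0-2 | B 2-4 | A 4-6 | B 6-8 | C 8-9 | A 9-11 | D 11-13 | E 13-15 | F 15-17 | B 17-19 | A 19-21 | D 21-23 | E 23-25 | F 25-27 | B 27-29 | D 29-31 | E 31-33 | F 33-34 | B 34-36 | D 36-38 | E 38-40 | B 40-42 | D 42-44 | E 44-46 | B 46-48 | D 48-50 | E 50-52 | D 52-54 | E 54-57 |
Completion: A=21  B=48  C=9  D=54  E=57  F=34
Turnaround (C−A): A=21  B=47  C=4  D=47  E=49  F=26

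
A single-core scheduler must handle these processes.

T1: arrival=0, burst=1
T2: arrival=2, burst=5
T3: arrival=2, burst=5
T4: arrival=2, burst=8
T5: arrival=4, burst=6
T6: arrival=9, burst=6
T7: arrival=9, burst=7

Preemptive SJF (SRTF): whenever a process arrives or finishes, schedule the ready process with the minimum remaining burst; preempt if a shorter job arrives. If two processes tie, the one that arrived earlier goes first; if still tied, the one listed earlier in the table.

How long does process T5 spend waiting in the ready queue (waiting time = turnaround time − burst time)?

8

Timeline: | T1 0-1 | idle 1-2 | T2 2-7 | T3 7-12 | T5 12-18 | T6 18-24 | T7 24-31 | T4 31-39 |
Completion: T1=1  T2=7  T3=12  T4=39  T5=18  T6=24  T7=31
Waiting(T5) = turnaround − burst = 14 − 6 = 8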